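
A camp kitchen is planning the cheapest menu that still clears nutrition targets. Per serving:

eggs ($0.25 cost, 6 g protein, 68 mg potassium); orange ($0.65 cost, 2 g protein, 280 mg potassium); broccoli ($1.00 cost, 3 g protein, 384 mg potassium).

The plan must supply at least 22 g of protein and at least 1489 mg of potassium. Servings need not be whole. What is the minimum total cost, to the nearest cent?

Two binding constraints pin down two serving amounts, so the optimal mix uses at most two foods. The candidates are each food alone (scaled to the tighter of protein/potassium) and each pair with both constraints tight.
eggs only: max(22/6, 1489/68) = 21.9 servings → $5.47.
orange only: max(22/2, 1489/280) = 11 servings → $7.15.
broccoli only: max(22/3, 1489/384) = 7.333 servings → $7.33.
eggs + orange with both tight: 2.061 servings and 4.817 servings → $3.65.
eggs + broccoli with both tight: 1.896 servings and 3.542 servings → $4.02.
orange + broccoli: intersection lies outside the first quadrant.
So the least-cost plan costs $3.65.

$3.65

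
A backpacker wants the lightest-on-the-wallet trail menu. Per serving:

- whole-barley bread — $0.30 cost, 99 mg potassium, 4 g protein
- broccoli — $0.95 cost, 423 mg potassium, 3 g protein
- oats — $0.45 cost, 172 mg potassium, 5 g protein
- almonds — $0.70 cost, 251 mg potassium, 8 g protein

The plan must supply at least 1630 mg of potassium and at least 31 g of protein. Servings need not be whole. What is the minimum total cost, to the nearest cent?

$3.99

Compare the cost at each extreme point of the feasible region.
whole-barley bread only: max(1630/99, 31/4) = 16.46 servings → $4.94.
broccoli only: max(1630/423, 31/3) = 10.33 servings → $9.82.
oats only: max(1630/172, 31/5) = 9.477 servings → $4.26.
almonds only: max(1630/251, 31/8) = 6.494 servings → $4.55.
whole-barley bread + broccoli with both tight: 5.895 servings and 2.474 servings → $4.12.
whole-barley bread + oats with both targets exact would need a negative amount; discard.
whole-barley bread + almonds: intersection lies outside the first quadrant.
broccoli + oats with both tight: 1.762 servings and 5.143 servings → $3.99.
broccoli + almonds with both tight: 1.999 servings and 3.125 servings → $4.09.
oats + almonds: the both-tight solution has a negative serving — not a feasible corner.
So the least-cost plan costs $3.99.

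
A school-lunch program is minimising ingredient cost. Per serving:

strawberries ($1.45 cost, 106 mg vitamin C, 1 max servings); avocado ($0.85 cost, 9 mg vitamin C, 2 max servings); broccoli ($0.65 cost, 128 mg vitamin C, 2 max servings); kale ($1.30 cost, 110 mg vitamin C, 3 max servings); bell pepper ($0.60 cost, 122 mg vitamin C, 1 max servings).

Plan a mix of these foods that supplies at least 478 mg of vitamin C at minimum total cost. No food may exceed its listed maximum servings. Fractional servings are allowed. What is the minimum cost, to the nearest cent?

$3.08

Cost per mg of vitamin C: bell pepper $0.0049, broccoli $0.0051, kale $0.0118, strawberries $0.0137, avocado $0.0944.
Take 1 serving of bell pepper: +122.0 mg vitamin C for $0.60 (total $0.60, still need 356.0 mg).
Take 2 servings of broccoli: +256.0 mg vitamin C for $1.30 (total $1.90, still need 100.0 mg).
Take 0.9091 servings of kale: +100.0 mg vitamin C for $1.18 (total $3.08, still need 0.0 mg).
Greedy by cheapest-per-mg is optimal for a single linear constraint, so the minimum cost is $3.08.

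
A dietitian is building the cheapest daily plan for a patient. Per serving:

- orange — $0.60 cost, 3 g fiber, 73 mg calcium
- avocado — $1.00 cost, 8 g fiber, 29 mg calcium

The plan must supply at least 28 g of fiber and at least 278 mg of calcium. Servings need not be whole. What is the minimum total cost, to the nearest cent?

$4.14

With two linear requirements the optimum uses one or two foods; enumerate the corners.
orange only: max(28/3, 278/73) = 9.333 servings → $5.60.
avocado only: max(28/8, 278/29) = 9.586 servings → $9.59.
orange + avocado with both tight: 2.841 servings and 2.435 servings → $4.14.
Cheapest feasible corner: $4.14.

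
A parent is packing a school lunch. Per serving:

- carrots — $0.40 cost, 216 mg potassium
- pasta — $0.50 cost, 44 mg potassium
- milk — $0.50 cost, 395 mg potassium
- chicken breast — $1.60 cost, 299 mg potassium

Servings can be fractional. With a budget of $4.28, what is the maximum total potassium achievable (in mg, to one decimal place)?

Potassium per dollar: milk 790, carrots 540, chicken breast 186.9, pasta 88.
With no serving limits, spend the whole cost allowance on milk: $4.28 / $0.50 × 395 mg = 3381.2 mg.

3381.2 mg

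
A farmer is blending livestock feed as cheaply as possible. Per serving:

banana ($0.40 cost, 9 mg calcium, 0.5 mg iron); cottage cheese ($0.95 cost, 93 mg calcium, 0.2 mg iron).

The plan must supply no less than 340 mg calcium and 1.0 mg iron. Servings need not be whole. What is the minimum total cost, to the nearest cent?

Check every corner: each single food scaled to meet both minima, and each pair solved so both constraints bind.
banana only: max(340/9, 1.0/0.5) = 37.78 servings → $15.11.
cottage cheese only: max(340/93, 1.0/0.2) = 5 servings → $4.75.
banana + cottage cheese with both tight: 0.5593 servings and 3.602 servings → $3.65.
Cheapest feasible corner: $3.65.

$3.65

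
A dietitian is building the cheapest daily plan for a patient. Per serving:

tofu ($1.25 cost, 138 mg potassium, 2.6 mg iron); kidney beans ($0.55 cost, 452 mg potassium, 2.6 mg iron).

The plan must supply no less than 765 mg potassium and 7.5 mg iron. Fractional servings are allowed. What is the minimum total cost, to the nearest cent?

At the optimum either one food covers both requirements or two foods hit both targets exactly; no other combination can be cheaper.
tofu only: max(765/138, 7.5/2.6) = 5.543 servings → $6.93.
kidney beans only: max(765/452, 7.5/2.6) = 2.885 servings → $1.59.
tofu + kidney beans with both tight: 1.716 servings and 1.169 servings → $2.79.
The minimum over all feasible corners is $1.59.

$1.59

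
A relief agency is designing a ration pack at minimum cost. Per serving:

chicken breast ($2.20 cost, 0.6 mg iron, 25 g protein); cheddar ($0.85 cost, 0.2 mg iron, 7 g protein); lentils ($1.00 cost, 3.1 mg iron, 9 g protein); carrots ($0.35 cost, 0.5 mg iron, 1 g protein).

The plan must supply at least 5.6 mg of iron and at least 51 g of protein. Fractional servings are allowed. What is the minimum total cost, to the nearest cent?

The cheapest plan sits at a corner of the feasible region — with two constraints it uses at most two foods.
chicken breast only: max(5.6/0.6, 51/25) = 9.333 servings → $20.53.
cheddar only: max(5.6/0.2, 51/7) = 28 servings → $23.80.
lentils only: max(5.6/3.1, 51/9) = 5.667 servings → $5.67.
carrots only: max(5.6/0.5, 51/1) = 51 servings → $17.85.
chicken breast + cheddar with both targets exact would need a negative amount; discard.
chicken breast + lentils with both tight: 1.494 servings and 1.517 servings → $4.80.
chicken breast + carrots with both tight: 1.672 servings and 9.193 servings → $6.90.
cheddar + lentils with both tight: 5.412 servings and 1.457 servings → $6.06.
cheddar + carrots with both tight: 6.03 servings and 8.788 servings → $8.20.
lentils + carrots: the both-tight solution has a negative serving — not a feasible corner.
The minimum over all feasible corners is $4.80.

$4.80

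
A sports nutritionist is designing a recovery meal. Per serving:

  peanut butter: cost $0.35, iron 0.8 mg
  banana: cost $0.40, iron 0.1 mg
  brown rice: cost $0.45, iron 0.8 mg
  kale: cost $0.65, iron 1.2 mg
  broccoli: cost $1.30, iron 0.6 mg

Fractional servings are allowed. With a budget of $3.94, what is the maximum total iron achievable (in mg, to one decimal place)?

9.0 mg

Iron per dollar: peanut butter 2.286, kale 1.846, brown rice 1.778, broccoli 0.4615, banana 0.25.
With no serving limits, spend the whole cost allowance on peanut butter: $3.94 / $0.35 × 0.8 mg = 9.0 mg.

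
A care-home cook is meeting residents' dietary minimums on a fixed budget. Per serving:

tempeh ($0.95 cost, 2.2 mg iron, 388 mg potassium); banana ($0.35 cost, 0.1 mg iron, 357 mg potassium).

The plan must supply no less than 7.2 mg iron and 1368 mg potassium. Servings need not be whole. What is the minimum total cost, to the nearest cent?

$3.20

This is a tiny linear program; its minimum lies at a vertex of the feasible set. List the vertices and price them.
tempeh only: max(7.2/2.2, 1368/388) = 3.526 servings → $3.35.
banana only: max(7.2/0.1, 1368/357) = 72 servings → $25.20.
tempeh + banana with both tight: 3.26 servings and 0.2893 servings → $3.20.
Cheapest feasible corner: $3.20.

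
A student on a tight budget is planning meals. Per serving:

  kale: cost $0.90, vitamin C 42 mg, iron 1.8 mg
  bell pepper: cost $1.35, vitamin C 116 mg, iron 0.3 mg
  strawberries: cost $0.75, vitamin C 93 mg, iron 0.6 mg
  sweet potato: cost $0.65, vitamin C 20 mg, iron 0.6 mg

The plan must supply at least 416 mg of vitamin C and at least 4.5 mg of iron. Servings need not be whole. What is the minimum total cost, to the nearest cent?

At the optimum either one food covers both requirements or two foods hit both targets exactly; no other combination can be cheaper.
kale only: max(416/42, 4.5/1.8) = 9.905 servings → $8.91.
bell pepper only: max(416/116, 4.5/0.3) = 15 servings → $20.25.
strawberries only: max(416/93, 4.5/0.6) = 7.5 servings → $5.62.
sweet potato only: max(416/20, 4.5/0.6) = 20.8 servings → $13.52.
kale + bell pepper with both tight: 2.024 servings and 2.853 servings → $5.67.
kale + strawberries with both tight: 1.188 servings and 3.937 servings → $4.02.
kale + sweet potato: the both-tight solution has a negative serving — not a feasible corner.
bell pepper + strawberries with both targets exact would need a negative amount; discard.
bell pepper + sweet potato with both tight: 2.509 servings and 6.245 servings → $7.45.
strawberries + sweet potato with both tight: 3.644 servings and 3.856 servings → $5.24.
The minimum over all feasible corners is $4.02.

$4.02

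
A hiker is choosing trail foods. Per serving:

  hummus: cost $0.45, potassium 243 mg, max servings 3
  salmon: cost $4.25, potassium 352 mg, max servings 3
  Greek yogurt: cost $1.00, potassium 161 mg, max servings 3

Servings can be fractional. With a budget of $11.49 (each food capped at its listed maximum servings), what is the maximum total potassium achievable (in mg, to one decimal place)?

Potassium per dollar: hummus 540, Greek yogurt 161, salmon 82.82.
Take 3 servings of hummus: spends $1.35, +729.0 mg potassium (running total 729.0 mg).
Take 3 servings of Greek yogurt: spends $3.00, +483.0 mg potassium (running total 1212.0 mg).
Take 1.68 servings of salmon: spends $7.14, +591.4 mg potassium (running total 1803.4 mg).
Filling greedily by potassium-per-dollar is optimal for one linear limit, giving 1803.4 mg.

1803.4 mg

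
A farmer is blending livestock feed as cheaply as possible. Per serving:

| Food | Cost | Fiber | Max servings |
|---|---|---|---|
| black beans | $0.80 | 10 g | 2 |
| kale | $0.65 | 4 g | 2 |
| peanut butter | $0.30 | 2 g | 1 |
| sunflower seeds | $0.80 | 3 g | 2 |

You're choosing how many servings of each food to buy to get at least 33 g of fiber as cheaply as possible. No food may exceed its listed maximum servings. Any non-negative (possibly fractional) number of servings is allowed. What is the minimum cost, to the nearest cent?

$4.00

Cost per g of fiber: black beans $0.0800, peanut butter $0.1500, kale $0.1625, sunflower seeds $0.2667.
Take 2 servings of black beans: +20.0 g fiber for $1.60 (total $1.60, still need 13.0 g).
Take 1 serving of peanut butter: +2.0 g fiber for $0.30 (total $1.90, still need 11.0 g).
Take 2 servings of kale: +8.0 g fiber for $1.30 (total $3.20, still need 3.0 g).
Take 1 serving of sunflower seeds: +3.0 g fiber for $0.80 (total $4.00, still need 0.0 g).
Filling from the cheapest source first is optimal under one linear minimum: $4.00.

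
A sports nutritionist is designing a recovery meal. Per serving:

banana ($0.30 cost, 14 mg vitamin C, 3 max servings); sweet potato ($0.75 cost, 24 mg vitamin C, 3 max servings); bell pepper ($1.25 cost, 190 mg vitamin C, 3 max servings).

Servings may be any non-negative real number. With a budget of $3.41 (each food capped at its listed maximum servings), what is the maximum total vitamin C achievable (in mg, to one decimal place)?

Vitamin C per dollar: bell pepper 152, banana 46.67, sweet potato 32.
Take 2.728 servings of bell pepper: spends $3.41, +518.3 mg vitamin C (running total 518.3 mg).
Filling greedily by vitamin C-per-dollar is optimal for one linear limit, giving 518.3 mg.

518.3 mg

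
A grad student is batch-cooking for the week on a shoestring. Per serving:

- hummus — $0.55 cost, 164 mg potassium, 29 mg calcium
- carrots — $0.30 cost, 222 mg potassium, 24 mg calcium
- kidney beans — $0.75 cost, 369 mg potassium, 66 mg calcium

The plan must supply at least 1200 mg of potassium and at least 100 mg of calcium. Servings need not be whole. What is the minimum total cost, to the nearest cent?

Minimising a linear cost over {potassium ≥ 1200, calcium ≥ 100, servings ≥ 0} — the optimum is at a vertex, using one or two foods.
hummus only: max(1200/164, 100/29) = 7.317 servings → $4.02.
carrots only: max(1200/222, 100/24) = 5.405 servings → $1.62.
kidney beans only: max(1200/369, 100/66) = 3.252 servings → $2.44.
hummus + carrots: intersection lies outside the first quadrant.
hummus + kidney beans: the both-tight solution has a negative serving — not a feasible corner.
carrots + kidney beans with both targets exact would need a negative amount; discard.
Cheapest feasible corner: $1.62.

$1.62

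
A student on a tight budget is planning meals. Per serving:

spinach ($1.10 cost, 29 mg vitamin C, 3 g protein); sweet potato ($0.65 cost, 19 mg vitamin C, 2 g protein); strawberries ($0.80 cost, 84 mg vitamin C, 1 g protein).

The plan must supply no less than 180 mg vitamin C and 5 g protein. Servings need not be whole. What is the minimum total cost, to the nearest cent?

$2.47

At the optimum either one food covers both requirements or two foods hit both targets exactly; no other combination can be cheaper.
spinach only: max(180/29, 5/3) = 6.207 servings → $6.83.
sweet potato only: max(180/19, 5/2) = 9.474 servings → $6.16.
strawberries only: max(180/84, 5/1) = 5 servings → $4.00.
spinach + sweet potato: the both-tight solution has a negative serving — not a feasible corner.
spinach + strawberries with both tight: 1.076 servings and 1.771 servings → $2.60.
sweet potato + strawberries with both tight: 1.611 servings and 1.779 servings → $2.47.
The minimum over all feasible corners is $2.47.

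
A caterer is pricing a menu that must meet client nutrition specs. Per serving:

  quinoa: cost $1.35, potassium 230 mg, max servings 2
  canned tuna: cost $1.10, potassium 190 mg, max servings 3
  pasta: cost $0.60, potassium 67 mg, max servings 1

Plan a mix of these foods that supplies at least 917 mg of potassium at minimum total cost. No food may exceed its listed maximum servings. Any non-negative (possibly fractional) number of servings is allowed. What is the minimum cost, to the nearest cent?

$5.34

Cost per mg of potassium: canned tuna $0.0058, quinoa $0.0059, pasta $0.0090.
Take 3 servings of canned tuna: +570.0 mg potassium for $3.30 (total $3.30, still need 347.0 mg).
Take 1.509 servings of quinoa: +347.0 mg potassium for $2.04 (total $5.34, still need 0.0 mg).
Greedy by cheapest-per-mg is optimal for a single linear constraint, so the minimum cost is $5.34.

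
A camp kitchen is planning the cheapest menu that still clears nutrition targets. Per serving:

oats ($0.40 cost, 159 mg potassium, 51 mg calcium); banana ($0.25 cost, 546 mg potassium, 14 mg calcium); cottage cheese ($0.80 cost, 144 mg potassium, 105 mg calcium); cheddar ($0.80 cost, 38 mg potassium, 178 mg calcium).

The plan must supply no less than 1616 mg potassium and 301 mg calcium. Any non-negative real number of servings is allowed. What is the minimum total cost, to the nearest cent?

Minimising a linear cost over {potassium ≥ 1616, calcium ≥ 301, servings ≥ 0} — the optimum is at a vertex, using one or two foods.
oats only: max(1616/159, 301/51) = 10.16 servings → $4.07.
banana only: max(1616/546, 301/14) = 21.5 servings → $5.38.
cottage cheese only: max(1616/144, 301/105) = 11.22 servings → $8.98.
cheddar only: max(1616/38, 301/178) = 42.53 servings → $34.02.
oats + banana with both tight: 5.532 servings and 1.349 servings → $2.55.
oats + cottage cheese with both targets exact would need a negative amount; discard.
oats + cheddar with both targets exact would need a negative amount; discard.
banana + cottage cheese with both tight: 2.284 servings and 2.562 servings → $2.62.
banana + cheddar with both tight: 2.858 servings and 1.466 servings → $1.89.
cottage cheese + cheddar with both targets exact would need a negative amount; discard.
Cheapest feasible corner: $1.89.

$1.89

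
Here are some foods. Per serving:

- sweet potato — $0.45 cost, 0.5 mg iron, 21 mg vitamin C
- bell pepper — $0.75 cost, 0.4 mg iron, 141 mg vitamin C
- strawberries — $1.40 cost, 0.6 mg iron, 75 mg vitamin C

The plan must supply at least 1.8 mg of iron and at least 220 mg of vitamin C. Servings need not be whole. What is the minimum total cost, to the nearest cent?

A basic optimal solution has at most two foods positive. Try each food alone and each pair with both targets met exactly.
sweet potato only: max(1.8/0.5, 220/21) = 10.48 servings → $4.71.
bell pepper only: max(1.8/0.4, 220/141) = 4.5 servings → $3.38.
strawberries only: max(1.8/0.6, 220/75) = 3 servings → $4.20.
sweet potato + bell pepper with both tight: 2.67 servings and 1.163 servings → $2.07.
sweet potato + strawberries with both tight: 0.1205 servings and 2.9 servings → $4.11.
bell pepper + strawberries: the both-tight solution has a negative serving — not a feasible corner.
The minimum over all feasible corners is $2.07.

$2.07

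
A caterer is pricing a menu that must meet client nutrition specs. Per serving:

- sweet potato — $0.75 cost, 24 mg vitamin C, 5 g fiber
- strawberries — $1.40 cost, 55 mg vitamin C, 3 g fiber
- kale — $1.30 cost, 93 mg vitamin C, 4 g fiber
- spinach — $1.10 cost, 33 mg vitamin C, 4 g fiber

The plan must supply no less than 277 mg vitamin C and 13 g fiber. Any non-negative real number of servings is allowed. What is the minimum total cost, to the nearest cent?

$3.99

With two linear requirements the optimum uses one or two foods; enumerate the corners.
sweet potato only: max(277/24, 13/5) = 11.54 servings → $8.66.
strawberries only: max(277/55, 13/3) = 5.036 servings → $7.05.
kale only: max(277/93, 13/4) = 3.25 servings → $4.22.
spinach only: max(277/33, 13/4) = 8.394 servings → $9.23.
sweet potato + strawberries: intersection lies outside the first quadrant.
sweet potato + kale with both tight: 0.2737 servings and 2.908 servings → $3.99.
sweet potato + spinach: the both-tight solution has a negative serving — not a feasible corner.
strawberries + kale with both tight: 1.712 servings and 1.966 servings → $4.95.
strawberries + spinach: the both-tight solution has a negative serving — not a feasible corner.
kale + spinach with both tight: 2.829 servings and 0.4208 servings → $4.14.
So the least-cost plan costs $3.99.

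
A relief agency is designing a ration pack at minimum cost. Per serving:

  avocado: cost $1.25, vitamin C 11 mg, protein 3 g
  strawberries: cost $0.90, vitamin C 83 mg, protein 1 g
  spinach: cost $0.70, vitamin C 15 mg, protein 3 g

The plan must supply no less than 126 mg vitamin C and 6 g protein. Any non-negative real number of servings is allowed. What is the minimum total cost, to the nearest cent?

$2.22

The cheapest plan sits at a corner of the feasible region — with two constraints it uses at most two foods.
avocado only: max(126/11, 6/3) = 11.45 servings → $14.32.
strawberries only: max(126/83, 6/1) = 6 servings → $5.40.
spinach only: max(126/15, 6/3) = 8.4 servings → $5.88.
avocado + strawberries with both tight: 1.563 servings and 1.311 servings → $3.13.
avocado + spinach: intersection lies outside the first quadrant.
strawberries + spinach with both tight: 1.231 servings and 1.59 servings → $2.22.
So the least-cost plan costs $2.22.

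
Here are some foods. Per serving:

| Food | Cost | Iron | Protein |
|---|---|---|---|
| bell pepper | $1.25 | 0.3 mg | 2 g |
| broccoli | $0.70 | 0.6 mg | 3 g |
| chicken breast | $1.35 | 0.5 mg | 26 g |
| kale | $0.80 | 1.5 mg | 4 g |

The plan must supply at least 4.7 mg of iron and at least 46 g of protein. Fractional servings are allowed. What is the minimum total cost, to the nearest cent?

Compare the cost at each extreme point of the feasible region.
bell pepper only: max(4.7/0.3, 46/2) = 23 servings → $28.75.
broccoli only: max(4.7/0.6, 46/3) = 15.33 servings → $10.73.
chicken breast only: max(4.7/0.5, 46/26) = 9.4 servings → $12.69.
kale only: max(4.7/1.5, 46/4) = 11.5 servings → $9.20.
bell pepper + broccoli: the both-tight solution has a negative serving — not a feasible corner.
bell pepper + chicken breast with both tight: 14.59 servings and 0.6471 servings → $19.11.
bell pepper + kale: intersection lies outside the first quadrant.
broccoli + chicken breast with both tight: 7.035 servings and 0.9574 servings → $6.22.
broccoli + kale with both targets exact would need a negative amount; discard.
chicken breast + kale with both tight: 1.357 servings and 2.681 servings → $3.98.
So the least-cost plan costs $3.98.

$3.98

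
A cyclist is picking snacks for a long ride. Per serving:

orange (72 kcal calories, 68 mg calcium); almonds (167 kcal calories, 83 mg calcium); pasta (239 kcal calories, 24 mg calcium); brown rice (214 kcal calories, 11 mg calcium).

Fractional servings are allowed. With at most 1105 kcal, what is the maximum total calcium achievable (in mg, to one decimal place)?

Calcium per kcal: orange 0.9444, almonds 0.497, pasta 0.1004, brown rice 0.0514.
With no serving limits, spend the whole calories allowance on orange: 1105 kcal / 72 kcal × 68 mg = 1043.6 mg.

1043.6 mg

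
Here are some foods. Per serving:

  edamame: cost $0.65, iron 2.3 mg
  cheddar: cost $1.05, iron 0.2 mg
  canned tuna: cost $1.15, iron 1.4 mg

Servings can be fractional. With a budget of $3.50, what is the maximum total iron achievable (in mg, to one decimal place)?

12.4 mg

Iron per dollar: edamame 3.538, canned tuna 1.217, cheddar 0.1905.
With no serving limits, spend the whole cost allowance on edamame: $3.50 / $0.65 × 2.3 mg = 12.4 mg.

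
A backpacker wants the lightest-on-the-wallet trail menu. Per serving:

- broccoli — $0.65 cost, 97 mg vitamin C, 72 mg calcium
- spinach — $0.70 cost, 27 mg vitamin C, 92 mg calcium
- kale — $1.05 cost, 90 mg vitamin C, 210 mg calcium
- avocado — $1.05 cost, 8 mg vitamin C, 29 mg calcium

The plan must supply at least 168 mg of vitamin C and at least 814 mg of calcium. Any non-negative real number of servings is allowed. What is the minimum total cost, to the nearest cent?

With two linear requirements the optimum uses one or two foods; enumerate the corners.
broccoli only: max(168/97, 814/72) = 11.31 servings → $7.35.
spinach only: max(168/27, 814/92) = 8.848 servings → $6.19.
kale only: max(168/90, 814/210) = 3.876 servings → $4.07.
avocado only: max(168/8, 814/29) = 28.07 servings → $29.47.
broccoli + spinach with both targets exact would need a negative amount; discard.
broccoli + kale with both targets exact would need a negative amount; discard.
broccoli + avocado: the both-tight solution has a negative serving — not a feasible corner.
spinach + kale: intersection lies outside the first quadrant.
spinach + avocado: intersection lies outside the first quadrant.
kale + avocado with both targets exact would need a negative amount; discard.
The minimum over all feasible corners is $4.07.

$4.07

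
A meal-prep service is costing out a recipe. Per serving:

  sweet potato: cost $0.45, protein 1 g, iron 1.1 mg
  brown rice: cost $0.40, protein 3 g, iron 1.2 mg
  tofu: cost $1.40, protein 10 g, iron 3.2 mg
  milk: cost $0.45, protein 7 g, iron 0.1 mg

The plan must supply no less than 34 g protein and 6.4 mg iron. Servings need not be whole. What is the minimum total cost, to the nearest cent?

$3.24

Compare the cost at each extreme point of the feasible region.
sweet potato only: max(34/1, 6.4/1.1) = 34 servings → $15.30.
brown rice only: max(34/3, 6.4/1.2) = 11.33 servings → $4.53.
tofu only: max(34/10, 6.4/3.2) = 3.4 servings → $4.76.
milk only: max(34/7, 6.4/0.1) = 64 servings → $28.80.
sweet potato + brown rice: the both-tight solution has a negative serving — not a feasible corner.
sweet potato + tofu: intersection lies outside the first quadrant.
sweet potato + milk with both tight: 5.447 servings and 4.079 servings → $4.29.
brown rice + tofu with both targets exact would need a negative amount; discard.
brown rice + milk with both tight: 5.111 servings and 2.667 servings → $3.24.
tofu + milk with both tight: 1.935 servings and 2.093 servings → $3.65.
So the least-cost plan costs $3.24.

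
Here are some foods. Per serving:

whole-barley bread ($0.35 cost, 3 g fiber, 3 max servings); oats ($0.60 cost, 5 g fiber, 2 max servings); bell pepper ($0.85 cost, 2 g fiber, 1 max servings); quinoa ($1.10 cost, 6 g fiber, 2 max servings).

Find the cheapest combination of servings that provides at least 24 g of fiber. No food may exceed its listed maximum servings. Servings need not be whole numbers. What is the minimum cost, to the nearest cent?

Cost per g of fiber: whole-barley bread $0.1167, oats $0.1200, quinoa $0.1833, bell pepper $0.4250.
Take 3 servings of whole-barley bread: +9.0 g fiber for $1.05 (total $1.05, still need 15.0 g).
Take 2 servings of oats: +10.0 g fiber for $1.20 (total $2.25, still need 5.0 g).
Take 0.8333 servings of quinoa: +5.0 g fiber for $0.92 (total $3.17, still need 0.0 g).
Greedy by cheapest-per-g is optimal for a single linear constraint, so the minimum cost is $3.17.

$3.17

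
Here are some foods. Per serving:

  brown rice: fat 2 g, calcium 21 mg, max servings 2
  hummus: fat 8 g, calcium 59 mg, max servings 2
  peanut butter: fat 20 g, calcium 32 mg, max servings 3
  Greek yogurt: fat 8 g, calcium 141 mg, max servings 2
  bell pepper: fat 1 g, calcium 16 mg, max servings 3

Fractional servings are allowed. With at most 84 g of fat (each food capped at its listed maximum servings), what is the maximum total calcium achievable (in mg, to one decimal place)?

562.0 mg

Calcium per g fat: Greek yogurt 17.62, bell pepper 16, brown rice 10.5, hummus 7.375, peanut butter 1.6.
Take 2 servings of Greek yogurt: uses 16 g fat, +282.0 mg calcium (running total 282.0 mg).
Take 3 servings of bell pepper: uses 3 g fat, +48.0 mg calcium (running total 330.0 mg).
Take 2 servings of brown rice: uses 4 g fat, +42.0 mg calcium (running total 372.0 mg).
Take 2 servings of hummus: uses 16 g fat, +118.0 mg calcium (running total 490.0 mg).
Take 2.25 servings of peanut butter: uses 45 g fat, +72.0 mg calcium (running total 562.0 mg).
Greedy by best ratio exhausts the fat allowance optimally: 562.0 mg.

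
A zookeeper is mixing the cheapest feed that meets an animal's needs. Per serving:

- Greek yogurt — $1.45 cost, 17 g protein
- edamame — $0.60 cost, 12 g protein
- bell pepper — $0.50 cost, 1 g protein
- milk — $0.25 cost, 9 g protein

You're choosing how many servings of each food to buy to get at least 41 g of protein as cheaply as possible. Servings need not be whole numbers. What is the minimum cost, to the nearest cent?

Cost per g of protein: milk $0.0278, edamame $0.0500, Greek yogurt $0.0853, bell pepper $0.5000.
With no serving limits, use only milk: 41 g / 9 g = 4.556 servings × $0.25 = $1.14.

$1.14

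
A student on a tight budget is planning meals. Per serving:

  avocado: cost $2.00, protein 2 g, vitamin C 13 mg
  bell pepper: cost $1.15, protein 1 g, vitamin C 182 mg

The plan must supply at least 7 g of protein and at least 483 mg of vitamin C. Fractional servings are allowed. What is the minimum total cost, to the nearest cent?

Check every corner: each single food scaled to meet both minima, and each pair solved so both constraints bind.
avocado only: max(7/2, 483/13) = 37.15 servings → $74.31.
bell pepper only: max(7/1, 483/182) = 7 servings → $8.05.
avocado + bell pepper with both tight: 2.254 servings and 2.493 servings → $7.37.
The minimum over all feasible corners is $7.37.

$7.37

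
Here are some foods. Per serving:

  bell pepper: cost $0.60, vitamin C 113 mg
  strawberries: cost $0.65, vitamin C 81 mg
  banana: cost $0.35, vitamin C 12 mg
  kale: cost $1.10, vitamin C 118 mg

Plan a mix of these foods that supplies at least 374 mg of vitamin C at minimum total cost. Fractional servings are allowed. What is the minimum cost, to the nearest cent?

Cost per mg of vitamin C: bell pepper $0.0053, strawberries $0.0080, kale $0.0093, banana $0.0292.
With no serving limits, use only bell pepper: 374 mg / 113 mg = 3.31 servings × $0.60 = $1.99.

$1.99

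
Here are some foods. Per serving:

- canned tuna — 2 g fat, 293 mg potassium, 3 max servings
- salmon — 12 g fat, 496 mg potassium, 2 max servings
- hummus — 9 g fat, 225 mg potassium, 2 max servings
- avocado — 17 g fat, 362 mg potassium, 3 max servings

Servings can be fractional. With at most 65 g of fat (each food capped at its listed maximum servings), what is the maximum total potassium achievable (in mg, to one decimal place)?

2683.0 mg

Potassium per g fat: canned tuna 146.5, salmon 41.33, hummus 25, avocado 21.29.
Take 3 servings of canned tuna: uses 6 g fat, +879.0 mg potassium (running total 879.0 mg).
Take 2 servings of salmon: uses 24 g fat, +992.0 mg potassium (running total 1871.0 mg).
Take 2 servings of hummus: uses 18 g fat, +450.0 mg potassium (running total 2321.0 mg).
Take 1 serving of avocado: uses 17 g fat, +362.0 mg potassium (running total 2683.0 mg).
Filling greedily by potassium-per-g fat is optimal for one linear limit, giving 2683.0 mg.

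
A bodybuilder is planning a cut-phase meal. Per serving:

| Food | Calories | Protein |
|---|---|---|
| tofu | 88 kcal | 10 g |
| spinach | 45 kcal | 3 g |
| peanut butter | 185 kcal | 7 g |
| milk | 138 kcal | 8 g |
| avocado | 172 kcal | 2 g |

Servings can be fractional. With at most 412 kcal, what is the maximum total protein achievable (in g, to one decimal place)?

46.8 g

Protein per kcal: tofu 0.1136, spinach 0.06667, milk 0.05797, peanut butter 0.03784, avocado 0.01163.
With no serving limits, spend the whole calories allowance on tofu: 412 kcal / 88 kcal × 10 g = 46.8 g.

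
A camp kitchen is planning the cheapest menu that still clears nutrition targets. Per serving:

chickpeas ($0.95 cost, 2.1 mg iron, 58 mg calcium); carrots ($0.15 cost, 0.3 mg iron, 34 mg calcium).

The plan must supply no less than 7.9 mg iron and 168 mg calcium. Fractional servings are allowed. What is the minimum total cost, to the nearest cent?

Check every corner: each single food scaled to meet both minima, and each pair solved so both constraints bind.
chickpeas only: max(7.9/2.1, 168/58) = 3.762 servings → $3.57.
carrots only: max(7.9/0.3, 168/34) = 26.33 servings → $3.95.
chickpeas + carrots: intersection lies outside the first quadrant.
The minimum over all feasible corners is $3.57.

$3.57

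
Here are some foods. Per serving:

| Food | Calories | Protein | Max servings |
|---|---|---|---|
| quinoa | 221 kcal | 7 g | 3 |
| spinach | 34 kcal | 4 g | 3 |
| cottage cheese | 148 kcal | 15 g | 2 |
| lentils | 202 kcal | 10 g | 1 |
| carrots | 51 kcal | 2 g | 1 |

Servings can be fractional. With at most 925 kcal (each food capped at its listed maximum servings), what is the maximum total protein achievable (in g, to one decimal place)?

62.7 g

Protein per kcal: spinach 0.1176, cottage cheese 0.1014, lentils 0.0495, carrots 0.03922, quinoa 0.03167.
Take 3 servings of spinach: uses 102 kcal, +12.0 g protein (running total 12.0 g).
Take 2 servings of cottage cheese: uses 296 kcal, +30.0 g protein (running total 42.0 g).
Take 1 serving of lentils: uses 202 kcal, +10.0 g protein (running total 52.0 g).
Take 1 serving of carrots: uses 51 kcal, +2.0 g protein (running total 54.0 g).
Take 1.24 servings of quinoa: uses 274 kcal, +8.7 g protein (running total 62.7 g).
Greedy by best ratio exhausts the calories allowance optimally: 62.7 g.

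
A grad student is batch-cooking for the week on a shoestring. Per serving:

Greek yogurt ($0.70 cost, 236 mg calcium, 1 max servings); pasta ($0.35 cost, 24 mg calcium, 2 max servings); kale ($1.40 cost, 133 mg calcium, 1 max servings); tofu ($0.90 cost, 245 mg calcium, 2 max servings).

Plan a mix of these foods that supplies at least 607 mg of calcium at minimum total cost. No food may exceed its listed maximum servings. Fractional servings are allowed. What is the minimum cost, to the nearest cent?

Cost per mg of calcium: Greek yogurt $0.0030, tofu $0.0037, kale $0.0105, pasta $0.0146.
Take 1 serving of Greek yogurt: +236.0 mg calcium for $0.70 (total $0.70, still need 371.0 mg).
Take 1.514 servings of tofu: +371.0 mg calcium for $1.36 (total $2.06, still need 0.0 mg).
Greedy by cheapest-per-mg is optimal for a single linear constraint, so the minimum cost is $2.06.

$2.06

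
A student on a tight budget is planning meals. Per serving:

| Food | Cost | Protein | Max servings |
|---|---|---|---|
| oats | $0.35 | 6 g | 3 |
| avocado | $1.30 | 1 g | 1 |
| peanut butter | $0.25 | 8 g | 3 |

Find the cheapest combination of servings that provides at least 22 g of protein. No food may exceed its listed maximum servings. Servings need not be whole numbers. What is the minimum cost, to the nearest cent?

$0.69

Cost per g of protein: peanut butter $0.0312, oats $0.0583, avocado $1.3000.
Take 2.75 servings of peanut butter: +22.0 g protein for $0.69 (total $0.69, still need 0.0 g).
Greedy by cheapest-per-g is optimal for a single linear constraint, so the minimum cost is $0.69.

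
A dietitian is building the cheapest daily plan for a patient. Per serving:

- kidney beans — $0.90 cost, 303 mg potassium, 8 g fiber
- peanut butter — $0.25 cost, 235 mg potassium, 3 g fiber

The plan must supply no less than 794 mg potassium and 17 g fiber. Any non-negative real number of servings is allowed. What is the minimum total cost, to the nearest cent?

$1.42

A basic optimal solution has at most two foods positive. Try each food alone and each pair with both targets met exactly.
kidney beans only: max(794/303, 17/8) = 2.62 servings → $2.36.
peanut butter only: max(794/235, 17/3) = 5.667 servings → $1.42.
kidney beans + peanut butter with both tight: 1.661 servings and 1.237 servings → $1.80.
So the least-cost plan costs $1.42.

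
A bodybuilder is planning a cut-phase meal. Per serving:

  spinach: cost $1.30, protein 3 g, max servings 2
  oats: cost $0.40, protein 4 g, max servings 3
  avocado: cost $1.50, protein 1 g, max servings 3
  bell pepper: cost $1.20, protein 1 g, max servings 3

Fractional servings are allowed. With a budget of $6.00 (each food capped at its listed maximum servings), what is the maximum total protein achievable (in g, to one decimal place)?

19.8 g

Protein per dollar: oats 10, spinach 2.308, bell pepper 0.8333, avocado 0.6667.
Take 3 servings of oats: spends $1.20, +12.0 g protein (running total 12.0 g).
Take 2 servings of spinach: spends $2.60, +6.0 g protein (running total 18.0 g).
Take 1.833 servings of bell pepper: spends $2.20, +1.8 g protein (running total 19.8 g).
Greedy by best ratio exhausts the cost allowance optimally: 19.8 g.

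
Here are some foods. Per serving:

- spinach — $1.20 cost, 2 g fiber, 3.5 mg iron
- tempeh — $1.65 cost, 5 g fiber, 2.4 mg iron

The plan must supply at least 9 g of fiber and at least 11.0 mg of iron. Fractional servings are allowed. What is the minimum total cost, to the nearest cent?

A basic optimal solution has at most two foods positive. Try each food alone and each pair with both targets met exactly.
spinach only: max(9/2, 11.0/3.5) = 4.5 servings → $5.40.
tempeh only: max(9/5, 11.0/2.4) = 4.583 servings → $7.56.
spinach + tempeh with both tight: 2.63 servings and 0.748 servings → $4.39.
So the least-cost plan costs $4.39.

$4.39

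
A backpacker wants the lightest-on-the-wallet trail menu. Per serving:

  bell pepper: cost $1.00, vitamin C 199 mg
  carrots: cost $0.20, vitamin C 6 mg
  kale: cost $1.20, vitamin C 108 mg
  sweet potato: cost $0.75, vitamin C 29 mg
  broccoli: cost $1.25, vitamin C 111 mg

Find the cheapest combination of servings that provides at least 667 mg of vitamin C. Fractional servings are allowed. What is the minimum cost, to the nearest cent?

$3.35

Cost per mg of vitamin C: bell pepper $0.0050, kale $0.0111, broccoli $0.0113, sweet potato $0.0259, carrots $0.0333.
With no serving limits, use only bell pepper: 667 mg / 199 mg = 3.352 servings × $1.00 = $3.35.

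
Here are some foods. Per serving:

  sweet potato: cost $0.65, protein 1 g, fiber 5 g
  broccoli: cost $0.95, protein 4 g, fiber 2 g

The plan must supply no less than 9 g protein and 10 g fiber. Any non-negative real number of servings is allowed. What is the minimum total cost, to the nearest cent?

$2.64

sweet potato only: max(9/1, 10/5) = 9 servings → $5.85.
broccoli only: max(9/4, 10/2) = 5 servings → $4.75.
sweet potato + broccoli with both tight: 1.222 servings and 1.944 servings → $2.64.
The minimum over all feasible corners is $2.64.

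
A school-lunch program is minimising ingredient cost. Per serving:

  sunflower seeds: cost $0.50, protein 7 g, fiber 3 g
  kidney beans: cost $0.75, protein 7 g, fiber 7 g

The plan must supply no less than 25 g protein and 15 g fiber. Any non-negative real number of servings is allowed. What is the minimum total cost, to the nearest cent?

$2.05

Minimising a linear cost over {protein ≥ 25, fiber ≥ 15, servings ≥ 0} — the optimum is at a vertex, using one or two foods.
sunflower seeds only: max(25/7, 15/3) = 5 servings → $2.50.
kidney beans only: max(25/7, 15/7) = 3.571 servings → $2.68.
sunflower seeds + kidney beans with both tight: 2.5 servings and 1.071 servings → $2.05.
The minimum over all feasible corners is $2.05.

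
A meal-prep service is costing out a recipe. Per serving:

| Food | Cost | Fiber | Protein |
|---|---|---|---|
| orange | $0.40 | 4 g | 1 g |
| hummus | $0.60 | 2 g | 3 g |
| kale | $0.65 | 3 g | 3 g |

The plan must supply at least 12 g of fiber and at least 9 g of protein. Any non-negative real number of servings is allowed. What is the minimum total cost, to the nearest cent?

orange only: max(12/4, 9/1) = 9 servings → $3.60.
hummus only: max(12/2, 9/3) = 6 servings → $3.60.
kale only: max(12/3, 9/3) = 4 servings → $2.60.
orange + hummus with both tight: 1.8 servings and 2.4 servings → $2.16.
orange + kale with both tight: 1 serving and 2.667 servings → $2.13.
hummus + kale with both targets exact would need a negative amount; discard.
The minimum over all feasible corners is $2.13.

$2.13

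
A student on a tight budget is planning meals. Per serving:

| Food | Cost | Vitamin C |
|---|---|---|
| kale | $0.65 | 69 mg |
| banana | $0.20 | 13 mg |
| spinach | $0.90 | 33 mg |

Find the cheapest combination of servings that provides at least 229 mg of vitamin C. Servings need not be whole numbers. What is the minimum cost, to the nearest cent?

$2.16

Cost per mg of vitamin C: kale $0.0094, banana $0.0154, spinach $0.0273.
With no serving limits, use only kale: 229 mg / 69 mg = 3.319 servings × $0.65 = $2.16.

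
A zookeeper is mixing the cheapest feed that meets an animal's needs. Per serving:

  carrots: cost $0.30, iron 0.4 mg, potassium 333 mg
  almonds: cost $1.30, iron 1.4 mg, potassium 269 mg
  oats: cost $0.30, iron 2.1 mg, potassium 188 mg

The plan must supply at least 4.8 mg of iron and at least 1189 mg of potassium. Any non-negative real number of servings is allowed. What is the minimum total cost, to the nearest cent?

The cheapest plan sits at a corner of the feasible region — with two constraints it uses at most two foods.
carrots only: max(4.8/0.4, 1189/333) = 12 servings → $3.60.
almonds only: max(4.8/1.4, 1189/269) = 4.42 servings → $5.75.
oats only: max(4.8/2.1, 1189/188) = 6.324 servings → $1.90.
carrots + almonds with both tight: 1.041 servings and 3.131 servings → $4.38.
carrots + oats with both tight: 2.555 servings and 1.799 servings → $1.31.
almonds + oats: intersection lies outside the first quadrant.
The minimum over all feasible corners is $1.31.

$1.31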